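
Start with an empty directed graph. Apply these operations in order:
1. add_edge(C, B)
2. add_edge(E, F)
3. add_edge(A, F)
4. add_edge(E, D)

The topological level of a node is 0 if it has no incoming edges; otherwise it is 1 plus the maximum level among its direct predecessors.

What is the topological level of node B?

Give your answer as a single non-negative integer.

Answer: 1

Derivation:
Op 1: add_edge(C, B). Edges now: 1
Op 2: add_edge(E, F). Edges now: 2
Op 3: add_edge(A, F). Edges now: 3
Op 4: add_edge(E, D). Edges now: 4
Compute levels (Kahn BFS):
  sources (in-degree 0): A, C, E
  process A: level=0
    A->F: in-degree(F)=1, level(F)>=1
  process C: level=0
    C->B: in-degree(B)=0, level(B)=1, enqueue
  process E: level=0
    E->D: in-degree(D)=0, level(D)=1, enqueue
    E->F: in-degree(F)=0, level(F)=1, enqueue
  process B: level=1
  process D: level=1
  process F: level=1
All levels: A:0, B:1, C:0, D:1, E:0, F:1
level(B) = 1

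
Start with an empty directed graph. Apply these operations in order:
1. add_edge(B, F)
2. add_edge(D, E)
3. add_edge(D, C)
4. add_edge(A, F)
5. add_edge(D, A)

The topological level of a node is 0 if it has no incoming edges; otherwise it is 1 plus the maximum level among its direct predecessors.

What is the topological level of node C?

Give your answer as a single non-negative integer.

Answer: 1

Derivation:
Op 1: add_edge(B, F). Edges now: 1
Op 2: add_edge(D, E). Edges now: 2
Op 3: add_edge(D, C). Edges now: 3
Op 4: add_edge(A, F). Edges now: 4
Op 5: add_edge(D, A). Edges now: 5
Compute levels (Kahn BFS):
  sources (in-degree 0): B, D
  process B: level=0
    B->F: in-degree(F)=1, level(F)>=1
  process D: level=0
    D->A: in-degree(A)=0, level(A)=1, enqueue
    D->C: in-degree(C)=0, level(C)=1, enqueue
    D->E: in-degree(E)=0, level(E)=1, enqueue
  process A: level=1
    A->F: in-degree(F)=0, level(F)=2, enqueue
  process C: level=1
  process E: level=1
  process F: level=2
All levels: A:1, B:0, C:1, D:0, E:1, F:2
level(C) = 1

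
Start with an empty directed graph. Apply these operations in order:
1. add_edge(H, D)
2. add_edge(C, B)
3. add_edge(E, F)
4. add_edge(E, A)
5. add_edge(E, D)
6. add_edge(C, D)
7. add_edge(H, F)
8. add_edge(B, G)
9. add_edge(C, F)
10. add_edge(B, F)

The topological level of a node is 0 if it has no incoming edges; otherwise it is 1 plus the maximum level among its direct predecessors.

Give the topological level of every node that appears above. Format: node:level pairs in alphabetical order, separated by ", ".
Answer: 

Answer: A:1, B:1, C:0, D:1, E:0, F:2, G:2, H:0

Derivation:
Op 1: add_edge(H, D). Edges now: 1
Op 2: add_edge(C, B). Edges now: 2
Op 3: add_edge(E, F). Edges now: 3
Op 4: add_edge(E, A). Edges now: 4
Op 5: add_edge(E, D). Edges now: 5
Op 6: add_edge(C, D). Edges now: 6
Op 7: add_edge(H, F). Edges now: 7
Op 8: add_edge(B, G). Edges now: 8
Op 9: add_edge(C, F). Edges now: 9
Op 10: add_edge(B, F). Edges now: 10
Compute levels (Kahn BFS):
  sources (in-degree 0): C, E, H
  process C: level=0
    C->B: in-degree(B)=0, level(B)=1, enqueue
    C->D: in-degree(D)=2, level(D)>=1
    C->F: in-degree(F)=3, level(F)>=1
  process E: level=0
    E->A: in-degree(A)=0, level(A)=1, enqueue
    E->D: in-degree(D)=1, level(D)>=1
    E->F: in-degree(F)=2, level(F)>=1
  process H: level=0
    H->D: in-degree(D)=0, level(D)=1, enqueue
    H->F: in-degree(F)=1, level(F)>=1
  process B: level=1
    B->F: in-degree(F)=0, level(F)=2, enqueue
    B->G: in-degree(G)=0, level(G)=2, enqueue
  process A: level=1
  process D: level=1
  process F: level=2
  process G: level=2
All levels: A:1, B:1, C:0, D:1, E:0, F:2, G:2, H:0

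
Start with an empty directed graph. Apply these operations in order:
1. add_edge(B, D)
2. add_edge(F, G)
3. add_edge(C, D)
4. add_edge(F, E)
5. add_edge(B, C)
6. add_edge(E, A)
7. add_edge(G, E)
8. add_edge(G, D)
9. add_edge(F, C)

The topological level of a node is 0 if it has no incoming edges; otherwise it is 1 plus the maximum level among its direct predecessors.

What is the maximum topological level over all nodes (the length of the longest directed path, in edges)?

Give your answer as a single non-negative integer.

Op 1: add_edge(B, D). Edges now: 1
Op 2: add_edge(F, G). Edges now: 2
Op 3: add_edge(C, D). Edges now: 3
Op 4: add_edge(F, E). Edges now: 4
Op 5: add_edge(B, C). Edges now: 5
Op 6: add_edge(E, A). Edges now: 6
Op 7: add_edge(G, E). Edges now: 7
Op 8: add_edge(G, D). Edges now: 8
Op 9: add_edge(F, C). Edges now: 9
Compute levels (Kahn BFS):
  sources (in-degree 0): B, F
  process B: level=0
    B->C: in-degree(C)=1, level(C)>=1
    B->D: in-degree(D)=2, level(D)>=1
  process F: level=0
    F->C: in-degree(C)=0, level(C)=1, enqueue
    F->E: in-degree(E)=1, level(E)>=1
    F->G: in-degree(G)=0, level(G)=1, enqueue
  process C: level=1
    C->D: in-degree(D)=1, level(D)>=2
  process G: level=1
    G->D: in-degree(D)=0, level(D)=2, enqueue
    G->E: in-degree(E)=0, level(E)=2, enqueue
  process D: level=2
  process E: level=2
    E->A: in-degree(A)=0, level(A)=3, enqueue
  process A: level=3
All levels: A:3, B:0, C:1, D:2, E:2, F:0, G:1
max level = 3

Answer: 3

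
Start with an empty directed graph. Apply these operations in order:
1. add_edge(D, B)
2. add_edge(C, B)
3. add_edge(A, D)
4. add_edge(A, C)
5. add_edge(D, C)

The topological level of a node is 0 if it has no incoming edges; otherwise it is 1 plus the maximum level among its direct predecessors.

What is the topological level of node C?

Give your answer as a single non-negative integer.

Op 1: add_edge(D, B). Edges now: 1
Op 2: add_edge(C, B). Edges now: 2
Op 3: add_edge(A, D). Edges now: 3
Op 4: add_edge(A, C). Edges now: 4
Op 5: add_edge(D, C). Edges now: 5
Compute levels (Kahn BFS):
  sources (in-degree 0): A
  process A: level=0
    A->C: in-degree(C)=1, level(C)>=1
    A->D: in-degree(D)=0, level(D)=1, enqueue
  process D: level=1
    D->B: in-degree(B)=1, level(B)>=2
    D->C: in-degree(C)=0, level(C)=2, enqueue
  process C: level=2
    C->B: in-degree(B)=0, level(B)=3, enqueue
  process B: level=3
All levels: A:0, B:3, C:2, D:1
level(C) = 2

Answer: 2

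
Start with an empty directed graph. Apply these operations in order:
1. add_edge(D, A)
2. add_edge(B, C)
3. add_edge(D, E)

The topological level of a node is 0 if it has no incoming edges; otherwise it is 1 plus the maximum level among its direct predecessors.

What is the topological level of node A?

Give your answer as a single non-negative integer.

Answer: 1

Derivation:
Op 1: add_edge(D, A). Edges now: 1
Op 2: add_edge(B, C). Edges now: 2
Op 3: add_edge(D, E). Edges now: 3
Compute levels (Kahn BFS):
  sources (in-degree 0): B, D
  process B: level=0
    B->C: in-degree(C)=0, level(C)=1, enqueue
  process D: level=0
    D->A: in-degree(A)=0, level(A)=1, enqueue
    D->E: in-degree(E)=0, level(E)=1, enqueue
  process C: level=1
  process A: level=1
  process E: level=1
All levels: A:1, B:0, C:1, D:0, E:1
level(A) = 1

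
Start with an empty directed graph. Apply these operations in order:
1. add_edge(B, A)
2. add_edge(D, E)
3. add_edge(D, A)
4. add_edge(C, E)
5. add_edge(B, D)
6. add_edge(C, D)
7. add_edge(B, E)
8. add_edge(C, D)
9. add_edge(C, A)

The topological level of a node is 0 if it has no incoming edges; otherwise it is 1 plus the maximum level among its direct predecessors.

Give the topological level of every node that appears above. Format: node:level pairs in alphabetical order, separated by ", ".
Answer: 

Op 1: add_edge(B, A). Edges now: 1
Op 2: add_edge(D, E). Edges now: 2
Op 3: add_edge(D, A). Edges now: 3
Op 4: add_edge(C, E). Edges now: 4
Op 5: add_edge(B, D). Edges now: 5
Op 6: add_edge(C, D). Edges now: 6
Op 7: add_edge(B, E). Edges now: 7
Op 8: add_edge(C, D) (duplicate, no change). Edges now: 7
Op 9: add_edge(C, A). Edges now: 8
Compute levels (Kahn BFS):
  sources (in-degree 0): B, C
  process B: level=0
    B->A: in-degree(A)=2, level(A)>=1
    B->D: in-degree(D)=1, level(D)>=1
    B->E: in-degree(E)=2, level(E)>=1
  process C: level=0
    C->A: in-degree(A)=1, level(A)>=1
    C->D: in-degree(D)=0, level(D)=1, enqueue
    C->E: in-degree(E)=1, level(E)>=1
  process D: level=1
    D->A: in-degree(A)=0, level(A)=2, enqueue
    D->E: in-degree(E)=0, level(E)=2, enqueue
  process A: level=2
  process E: level=2
All levels: A:2, B:0, C:0, D:1, E:2

Answer: A:2, B:0, C:0, D:1, E:2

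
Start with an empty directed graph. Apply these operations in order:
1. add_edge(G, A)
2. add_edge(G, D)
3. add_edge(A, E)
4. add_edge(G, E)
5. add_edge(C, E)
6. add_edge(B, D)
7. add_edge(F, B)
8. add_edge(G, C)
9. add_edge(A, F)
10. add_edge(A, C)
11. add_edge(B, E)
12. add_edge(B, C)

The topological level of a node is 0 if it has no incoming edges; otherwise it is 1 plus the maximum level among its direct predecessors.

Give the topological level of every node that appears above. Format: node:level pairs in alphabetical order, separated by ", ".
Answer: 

Answer: A:1, B:3, C:4, D:4, E:5, F:2, G:0

Derivation:
Op 1: add_edge(G, A). Edges now: 1
Op 2: add_edge(G, D). Edges now: 2
Op 3: add_edge(A, E). Edges now: 3
Op 4: add_edge(G, E). Edges now: 4
Op 5: add_edge(C, E). Edges now: 5
Op 6: add_edge(B, D). Edges now: 6
Op 7: add_edge(F, B). Edges now: 7
Op 8: add_edge(G, C). Edges now: 8
Op 9: add_edge(A, F). Edges now: 9
Op 10: add_edge(A, C). Edges now: 10
Op 11: add_edge(B, E). Edges now: 11
Op 12: add_edge(B, C). Edges now: 12
Compute levels (Kahn BFS):
  sources (in-degree 0): G
  process G: level=0
    G->A: in-degree(A)=0, level(A)=1, enqueue
    G->C: in-degree(C)=2, level(C)>=1
    G->D: in-degree(D)=1, level(D)>=1
    G->E: in-degree(E)=3, level(E)>=1
  process A: level=1
    A->C: in-degree(C)=1, level(C)>=2
    A->E: in-degree(E)=2, level(E)>=2
    A->F: in-degree(F)=0, level(F)=2, enqueue
  process F: level=2
    F->B: in-degree(B)=0, level(B)=3, enqueue
  process B: level=3
    B->C: in-degree(C)=0, level(C)=4, enqueue
    B->D: in-degree(D)=0, level(D)=4, enqueue
    B->E: in-degree(E)=1, level(E)>=4
  process C: level=4
    C->E: in-degree(E)=0, level(E)=5, enqueue
  process D: level=4
  process E: level=5
All levels: A:1, B:3, C:4, D:4, E:5, F:2, G:0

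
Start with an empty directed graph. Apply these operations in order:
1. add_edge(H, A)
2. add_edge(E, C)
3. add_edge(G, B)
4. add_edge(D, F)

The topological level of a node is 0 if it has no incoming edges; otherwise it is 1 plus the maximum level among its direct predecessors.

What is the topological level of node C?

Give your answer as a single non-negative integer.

Answer: 1

Derivation:
Op 1: add_edge(H, A). Edges now: 1
Op 2: add_edge(E, C). Edges now: 2
Op 3: add_edge(G, B). Edges now: 3
Op 4: add_edge(D, F). Edges now: 4
Compute levels (Kahn BFS):
  sources (in-degree 0): D, E, G, H
  process D: level=0
    D->F: in-degree(F)=0, level(F)=1, enqueue
  process E: level=0
    E->C: in-degree(C)=0, level(C)=1, enqueue
  process G: level=0
    G->B: in-degree(B)=0, level(B)=1, enqueue
  process H: level=0
    H->A: in-degree(A)=0, level(A)=1, enqueue
  process F: level=1
  process C: level=1
  process B: level=1
  process A: level=1
All levels: A:1, B:1, C:1, D:0, E:0, F:1, G:0, H:0
level(C) = 1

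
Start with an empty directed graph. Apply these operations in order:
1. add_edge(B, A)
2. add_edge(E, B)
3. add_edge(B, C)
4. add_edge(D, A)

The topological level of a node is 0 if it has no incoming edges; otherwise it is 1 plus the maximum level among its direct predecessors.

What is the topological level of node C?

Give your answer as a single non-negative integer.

Answer: 2

Derivation:
Op 1: add_edge(B, A). Edges now: 1
Op 2: add_edge(E, B). Edges now: 2
Op 3: add_edge(B, C). Edges now: 3
Op 4: add_edge(D, A). Edges now: 4
Compute levels (Kahn BFS):
  sources (in-degree 0): D, E
  process D: level=0
    D->A: in-degree(A)=1, level(A)>=1
  process E: level=0
    E->B: in-degree(B)=0, level(B)=1, enqueue
  process B: level=1
    B->A: in-degree(A)=0, level(A)=2, enqueue
    B->C: in-degree(C)=0, level(C)=2, enqueue
  process A: level=2
  process C: level=2
All levels: A:2, B:1, C:2, D:0, E:0
level(C) = 2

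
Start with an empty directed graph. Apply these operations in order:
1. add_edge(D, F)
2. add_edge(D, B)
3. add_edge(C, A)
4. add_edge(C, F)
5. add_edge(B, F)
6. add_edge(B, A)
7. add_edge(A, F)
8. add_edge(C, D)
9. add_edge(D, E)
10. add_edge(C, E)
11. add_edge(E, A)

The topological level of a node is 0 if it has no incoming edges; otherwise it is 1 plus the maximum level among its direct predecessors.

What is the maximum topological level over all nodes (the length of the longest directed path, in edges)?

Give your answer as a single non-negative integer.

Op 1: add_edge(D, F). Edges now: 1
Op 2: add_edge(D, B). Edges now: 2
Op 3: add_edge(C, A). Edges now: 3
Op 4: add_edge(C, F). Edges now: 4
Op 5: add_edge(B, F). Edges now: 5
Op 6: add_edge(B, A). Edges now: 6
Op 7: add_edge(A, F). Edges now: 7
Op 8: add_edge(C, D). Edges now: 8
Op 9: add_edge(D, E). Edges now: 9
Op 10: add_edge(C, E). Edges now: 10
Op 11: add_edge(E, A). Edges now: 11
Compute levels (Kahn BFS):
  sources (in-degree 0): C
  process C: level=0
    C->A: in-degree(A)=2, level(A)>=1
    C->D: in-degree(D)=0, level(D)=1, enqueue
    C->E: in-degree(E)=1, level(E)>=1
    C->F: in-degree(F)=3, level(F)>=1
  process D: level=1
    D->B: in-degree(B)=0, level(B)=2, enqueue
    D->E: in-degree(E)=0, level(E)=2, enqueue
    D->F: in-degree(F)=2, level(F)>=2
  process B: level=2
    B->A: in-degree(A)=1, level(A)>=3
    B->F: in-degree(F)=1, level(F)>=3
  process E: level=2
    E->A: in-degree(A)=0, level(A)=3, enqueue
  process A: level=3
    A->F: in-degree(F)=0, level(F)=4, enqueue
  process F: level=4
All levels: A:3, B:2, C:0, D:1, E:2, F:4
max level = 4

Answer: 4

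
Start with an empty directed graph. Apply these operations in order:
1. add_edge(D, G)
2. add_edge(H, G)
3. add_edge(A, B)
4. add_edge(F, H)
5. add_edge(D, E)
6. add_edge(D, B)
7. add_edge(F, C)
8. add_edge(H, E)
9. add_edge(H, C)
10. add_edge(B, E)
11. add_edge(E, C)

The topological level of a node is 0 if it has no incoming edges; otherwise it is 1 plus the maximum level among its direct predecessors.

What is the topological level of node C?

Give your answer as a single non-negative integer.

Answer: 3

Derivation:
Op 1: add_edge(D, G). Edges now: 1
Op 2: add_edge(H, G). Edges now: 2
Op 3: add_edge(A, B). Edges now: 3
Op 4: add_edge(F, H). Edges now: 4
Op 5: add_edge(D, E). Edges now: 5
Op 6: add_edge(D, B). Edges now: 6
Op 7: add_edge(F, C). Edges now: 7
Op 8: add_edge(H, E). Edges now: 8
Op 9: add_edge(H, C). Edges now: 9
Op 10: add_edge(B, E). Edges now: 10
Op 11: add_edge(E, C). Edges now: 11
Compute levels (Kahn BFS):
  sources (in-degree 0): A, D, F
  process A: level=0
    A->B: in-degree(B)=1, level(B)>=1
  process D: level=0
    D->B: in-degree(B)=0, level(B)=1, enqueue
    D->E: in-degree(E)=2, level(E)>=1
    D->G: in-degree(G)=1, level(G)>=1
  process F: level=0
    F->C: in-degree(C)=2, level(C)>=1
    F->H: in-degree(H)=0, level(H)=1, enqueue
  process B: level=1
    B->E: in-degree(E)=1, level(E)>=2
  process H: level=1
    H->C: in-degree(C)=1, level(C)>=2
    H->E: in-degree(E)=0, level(E)=2, enqueue
    H->G: in-degree(G)=0, level(G)=2, enqueue
  process E: level=2
    E->C: in-degree(C)=0, level(C)=3, enqueue
  process G: level=2
  process C: level=3
All levels: A:0, B:1, C:3, D:0, E:2, F:0, G:2, H:1
level(C) = 3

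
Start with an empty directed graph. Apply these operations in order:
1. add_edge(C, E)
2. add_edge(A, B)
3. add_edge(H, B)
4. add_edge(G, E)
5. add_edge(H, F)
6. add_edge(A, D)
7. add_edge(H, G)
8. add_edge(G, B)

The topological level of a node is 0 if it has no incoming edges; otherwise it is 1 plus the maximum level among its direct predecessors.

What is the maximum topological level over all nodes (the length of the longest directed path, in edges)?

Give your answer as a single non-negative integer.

Answer: 2

Derivation:
Op 1: add_edge(C, E). Edges now: 1
Op 2: add_edge(A, B). Edges now: 2
Op 3: add_edge(H, B). Edges now: 3
Op 4: add_edge(G, E). Edges now: 4
Op 5: add_edge(H, F). Edges now: 5
Op 6: add_edge(A, D). Edges now: 6
Op 7: add_edge(H, G). Edges now: 7
Op 8: add_edge(G, B). Edges now: 8
Compute levels (Kahn BFS):
  sources (in-degree 0): A, C, H
  process A: level=0
    A->B: in-degree(B)=2, level(B)>=1
    A->D: in-degree(D)=0, level(D)=1, enqueue
  process C: level=0
    C->E: in-degree(E)=1, level(E)>=1
  process H: level=0
    H->B: in-degree(B)=1, level(B)>=1
    H->F: in-degree(F)=0, level(F)=1, enqueue
    H->G: in-degree(G)=0, level(G)=1, enqueue
  process D: level=1
  process F: level=1
  process G: level=1
    G->B: in-degree(B)=0, level(B)=2, enqueue
    G->E: in-degree(E)=0, level(E)=2, enqueue
  process B: level=2
  process E: level=2
All levels: A:0, B:2, C:0, D:1, E:2, F:1, G:1, H:0
max level = 2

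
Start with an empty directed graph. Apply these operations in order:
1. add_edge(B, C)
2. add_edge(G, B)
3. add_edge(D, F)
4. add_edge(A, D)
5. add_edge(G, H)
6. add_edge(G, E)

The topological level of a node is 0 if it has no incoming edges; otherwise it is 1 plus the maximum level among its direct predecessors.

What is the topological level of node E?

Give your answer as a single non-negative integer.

Answer: 1

Derivation:
Op 1: add_edge(B, C). Edges now: 1
Op 2: add_edge(G, B). Edges now: 2
Op 3: add_edge(D, F). Edges now: 3
Op 4: add_edge(A, D). Edges now: 4
Op 5: add_edge(G, H). Edges now: 5
Op 6: add_edge(G, E). Edges now: 6
Compute levels (Kahn BFS):
  sources (in-degree 0): A, G
  process A: level=0
    A->D: in-degree(D)=0, level(D)=1, enqueue
  process G: level=0
    G->B: in-degree(B)=0, level(B)=1, enqueue
    G->E: in-degree(E)=0, level(E)=1, enqueue
    G->H: in-degree(H)=0, level(H)=1, enqueue
  process D: level=1
    D->F: in-degree(F)=0, level(F)=2, enqueue
  process B: level=1
    B->C: in-degree(C)=0, level(C)=2, enqueue
  process E: level=1
  process H: level=1
  process F: level=2
  process C: level=2
All levels: A:0, B:1, C:2, D:1, E:1, F:2, G:0, H:1
level(E) = 1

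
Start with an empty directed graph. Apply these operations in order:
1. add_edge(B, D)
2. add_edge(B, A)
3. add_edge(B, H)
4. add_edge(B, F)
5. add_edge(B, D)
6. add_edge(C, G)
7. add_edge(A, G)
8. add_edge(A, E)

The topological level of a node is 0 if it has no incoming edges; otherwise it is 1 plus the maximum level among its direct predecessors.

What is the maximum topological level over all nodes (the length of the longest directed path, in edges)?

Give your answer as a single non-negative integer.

Op 1: add_edge(B, D). Edges now: 1
Op 2: add_edge(B, A). Edges now: 2
Op 3: add_edge(B, H). Edges now: 3
Op 4: add_edge(B, F). Edges now: 4
Op 5: add_edge(B, D) (duplicate, no change). Edges now: 4
Op 6: add_edge(C, G). Edges now: 5
Op 7: add_edge(A, G). Edges now: 6
Op 8: add_edge(A, E). Edges now: 7
Compute levels (Kahn BFS):
  sources (in-degree 0): B, C
  process B: level=0
    B->A: in-degree(A)=0, level(A)=1, enqueue
    B->D: in-degree(D)=0, level(D)=1, enqueue
    B->F: in-degree(F)=0, level(F)=1, enqueue
    B->H: in-degree(H)=0, level(H)=1, enqueue
  process C: level=0
    C->G: in-degree(G)=1, level(G)>=1
  process A: level=1
    A->E: in-degree(E)=0, level(E)=2, enqueue
    A->G: in-degree(G)=0, level(G)=2, enqueue
  process D: level=1
  process F: level=1
  process H: level=1
  process E: level=2
  process G: level=2
All levels: A:1, B:0, C:0, D:1, E:2, F:1, G:2, H:1
max level = 2

Answer: 2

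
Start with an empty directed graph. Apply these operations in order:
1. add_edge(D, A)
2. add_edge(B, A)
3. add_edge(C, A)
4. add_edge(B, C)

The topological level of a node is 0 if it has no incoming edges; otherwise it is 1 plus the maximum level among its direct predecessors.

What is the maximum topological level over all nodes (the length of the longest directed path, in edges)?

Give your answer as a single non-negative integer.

Op 1: add_edge(D, A). Edges now: 1
Op 2: add_edge(B, A). Edges now: 2
Op 3: add_edge(C, A). Edges now: 3
Op 4: add_edge(B, C). Edges now: 4
Compute levels (Kahn BFS):
  sources (in-degree 0): B, D
  process B: level=0
    B->A: in-degree(A)=2, level(A)>=1
    B->C: in-degree(C)=0, level(C)=1, enqueue
  process D: level=0
    D->A: in-degree(A)=1, level(A)>=1
  process C: level=1
    C->A: in-degree(A)=0, level(A)=2, enqueue
  process A: level=2
All levels: A:2, B:0, C:1, D:0
max level = 2

Answer: 2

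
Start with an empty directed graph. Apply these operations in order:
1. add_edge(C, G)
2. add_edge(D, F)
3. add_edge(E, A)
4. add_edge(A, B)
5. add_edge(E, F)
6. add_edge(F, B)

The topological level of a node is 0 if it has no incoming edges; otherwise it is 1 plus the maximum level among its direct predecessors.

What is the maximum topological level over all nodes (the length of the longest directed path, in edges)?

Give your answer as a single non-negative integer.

Op 1: add_edge(C, G). Edges now: 1
Op 2: add_edge(D, F). Edges now: 2
Op 3: add_edge(E, A). Edges now: 3
Op 4: add_edge(A, B). Edges now: 4
Op 5: add_edge(E, F). Edges now: 5
Op 6: add_edge(F, B). Edges now: 6
Compute levels (Kahn BFS):
  sources (in-degree 0): C, D, E
  process C: level=0
    C->G: in-degree(G)=0, level(G)=1, enqueue
  process D: level=0
    D->F: in-degree(F)=1, level(F)>=1
  process E: level=0
    E->A: in-degree(A)=0, level(A)=1, enqueue
    E->F: in-degree(F)=0, level(F)=1, enqueue
  process G: level=1
  process A: level=1
    A->B: in-degree(B)=1, level(B)>=2
  process F: level=1
    F->B: in-degree(B)=0, level(B)=2, enqueue
  process B: level=2
All levels: A:1, B:2, C:0, D:0, E:0, F:1, G:1
max level = 2

Answer: 2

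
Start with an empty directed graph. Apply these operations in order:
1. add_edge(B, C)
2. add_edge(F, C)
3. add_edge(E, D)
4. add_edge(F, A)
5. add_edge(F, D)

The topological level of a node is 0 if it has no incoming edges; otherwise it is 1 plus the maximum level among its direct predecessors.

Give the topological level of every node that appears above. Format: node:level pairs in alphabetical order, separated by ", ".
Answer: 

Op 1: add_edge(B, C). Edges now: 1
Op 2: add_edge(F, C). Edges now: 2
Op 3: add_edge(E, D). Edges now: 3
Op 4: add_edge(F, A). Edges now: 4
Op 5: add_edge(F, D). Edges now: 5
Compute levels (Kahn BFS):
  sources (in-degree 0): B, E, F
  process B: level=0
    B->C: in-degree(C)=1, level(C)>=1
  process E: level=0
    E->D: in-degree(D)=1, level(D)>=1
  process F: level=0
    F->A: in-degree(A)=0, level(A)=1, enqueue
    F->C: in-degree(C)=0, level(C)=1, enqueue
    F->D: in-degree(D)=0, level(D)=1, enqueue
  process A: level=1
  process C: level=1
  process D: level=1
All levels: A:1, B:0, C:1, D:1, E:0, F:0

Answer: A:1, B:0, C:1, D:1, E:0, F:0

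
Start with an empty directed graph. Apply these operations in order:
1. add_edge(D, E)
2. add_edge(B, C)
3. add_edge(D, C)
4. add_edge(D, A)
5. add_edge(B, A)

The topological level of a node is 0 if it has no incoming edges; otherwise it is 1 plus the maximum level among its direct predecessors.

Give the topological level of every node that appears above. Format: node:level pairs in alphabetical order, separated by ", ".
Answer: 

Op 1: add_edge(D, E). Edges now: 1
Op 2: add_edge(B, C). Edges now: 2
Op 3: add_edge(D, C). Edges now: 3
Op 4: add_edge(D, A). Edges now: 4
Op 5: add_edge(B, A). Edges now: 5
Compute levels (Kahn BFS):
  sources (in-degree 0): B, D
  process B: level=0
    B->A: in-degree(A)=1, level(A)>=1
    B->C: in-degree(C)=1, level(C)>=1
  process D: level=0
    D->A: in-degree(A)=0, level(A)=1, enqueue
    D->C: in-degree(C)=0, level(C)=1, enqueue
    D->E: in-degree(E)=0, level(E)=1, enqueue
  process A: level=1
  process C: level=1
  process E: level=1
All levels: A:1, B:0, C:1, D:0, E:1

Answer: A:1, B:0, C:1, D:0, E:1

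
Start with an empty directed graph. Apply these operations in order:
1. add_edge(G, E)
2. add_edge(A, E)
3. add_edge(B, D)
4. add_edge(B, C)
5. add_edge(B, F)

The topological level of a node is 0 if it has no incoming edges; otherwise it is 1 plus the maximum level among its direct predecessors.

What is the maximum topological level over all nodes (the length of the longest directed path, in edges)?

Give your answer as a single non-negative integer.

Op 1: add_edge(G, E). Edges now: 1
Op 2: add_edge(A, E). Edges now: 2
Op 3: add_edge(B, D). Edges now: 3
Op 4: add_edge(B, C). Edges now: 4
Op 5: add_edge(B, F). Edges now: 5
Compute levels (Kahn BFS):
  sources (in-degree 0): A, B, G
  process A: level=0
    A->E: in-degree(E)=1, level(E)>=1
  process B: level=0
    B->C: in-degree(C)=0, level(C)=1, enqueue
    B->D: in-degree(D)=0, level(D)=1, enqueue
    B->F: in-degree(F)=0, level(F)=1, enqueue
  process G: level=0
    G->E: in-degree(E)=0, level(E)=1, enqueue
  process C: level=1
  process D: level=1
  process F: level=1
  process E: level=1
All levels: A:0, B:0, C:1, D:1, E:1, F:1, G:0
max level = 1

Answer: 1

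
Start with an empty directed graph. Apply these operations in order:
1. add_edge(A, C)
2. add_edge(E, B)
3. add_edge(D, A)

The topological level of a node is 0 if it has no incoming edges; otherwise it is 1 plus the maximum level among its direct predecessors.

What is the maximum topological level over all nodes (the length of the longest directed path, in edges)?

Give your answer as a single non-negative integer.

Op 1: add_edge(A, C). Edges now: 1
Op 2: add_edge(E, B). Edges now: 2
Op 3: add_edge(D, A). Edges now: 3
Compute levels (Kahn BFS):
  sources (in-degree 0): D, E
  process D: level=0
    D->A: in-degree(A)=0, level(A)=1, enqueue
  process E: level=0
    E->B: in-degree(B)=0, level(B)=1, enqueue
  process A: level=1
    A->C: in-degree(C)=0, level(C)=2, enqueue
  process B: level=1
  process C: level=2
All levels: A:1, B:1, C:2, D:0, E:0
max level = 2

Answer: 2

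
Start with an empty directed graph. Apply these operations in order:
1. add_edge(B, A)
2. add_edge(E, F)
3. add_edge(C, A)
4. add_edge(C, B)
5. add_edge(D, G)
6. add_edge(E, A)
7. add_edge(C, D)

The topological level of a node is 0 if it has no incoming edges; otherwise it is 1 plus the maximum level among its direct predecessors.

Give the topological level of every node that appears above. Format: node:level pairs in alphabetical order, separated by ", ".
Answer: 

Op 1: add_edge(B, A). Edges now: 1
Op 2: add_edge(E, F). Edges now: 2
Op 3: add_edge(C, A). Edges now: 3
Op 4: add_edge(C, B). Edges now: 4
Op 5: add_edge(D, G). Edges now: 5
Op 6: add_edge(E, A). Edges now: 6
Op 7: add_edge(C, D). Edges now: 7
Compute levels (Kahn BFS):
  sources (in-degree 0): C, E
  process C: level=0
    C->A: in-degree(A)=2, level(A)>=1
    C->B: in-degree(B)=0, level(B)=1, enqueue
    C->D: in-degree(D)=0, level(D)=1, enqueue
  process E: level=0
    E->A: in-degree(A)=1, level(A)>=1
    E->F: in-degree(F)=0, level(F)=1, enqueue
  process B: level=1
    B->A: in-degree(A)=0, level(A)=2, enqueue
  process D: level=1
    D->G: in-degree(G)=0, level(G)=2, enqueue
  process F: level=1
  process A: level=2
  process G: level=2
All levels: A:2, B:1, C:0, D:1, E:0, F:1, G:2

Answer: A:2, B:1, C:0, D:1, E:0, F:1, G:2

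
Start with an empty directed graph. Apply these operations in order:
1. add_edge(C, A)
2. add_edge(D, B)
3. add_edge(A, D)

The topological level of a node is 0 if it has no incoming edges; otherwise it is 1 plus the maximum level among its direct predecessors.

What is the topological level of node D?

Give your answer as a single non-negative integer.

Answer: 2

Derivation:
Op 1: add_edge(C, A). Edges now: 1
Op 2: add_edge(D, B). Edges now: 2
Op 3: add_edge(A, D). Edges now: 3
Compute levels (Kahn BFS):
  sources (in-degree 0): C
  process C: level=0
    C->A: in-degree(A)=0, level(A)=1, enqueue
  process A: level=1
    A->D: in-degree(D)=0, level(D)=2, enqueue
  process D: level=2
    D->B: in-degree(B)=0, level(B)=3, enqueue
  process B: level=3
All levels: A:1, B:3, C:0, D:2
level(D) = 2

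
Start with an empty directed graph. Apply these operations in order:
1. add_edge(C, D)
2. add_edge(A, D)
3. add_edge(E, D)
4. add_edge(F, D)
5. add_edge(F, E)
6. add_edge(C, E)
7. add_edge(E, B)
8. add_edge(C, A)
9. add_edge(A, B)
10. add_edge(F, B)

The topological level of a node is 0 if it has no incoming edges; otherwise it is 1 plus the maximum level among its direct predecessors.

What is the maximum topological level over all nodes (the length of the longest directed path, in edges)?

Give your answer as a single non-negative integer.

Op 1: add_edge(C, D). Edges now: 1
Op 2: add_edge(A, D). Edges now: 2
Op 3: add_edge(E, D). Edges now: 3
Op 4: add_edge(F, D). Edges now: 4
Op 5: add_edge(F, E). Edges now: 5
Op 6: add_edge(C, E). Edges now: 6
Op 7: add_edge(E, B). Edges now: 7
Op 8: add_edge(C, A). Edges now: 8
Op 9: add_edge(A, B). Edges now: 9
Op 10: add_edge(F, B). Edges now: 10
Compute levels (Kahn BFS):
  sources (in-degree 0): C, F
  process C: level=0
    C->A: in-degree(A)=0, level(A)=1, enqueue
    C->D: in-degree(D)=3, level(D)>=1
    C->E: in-degree(E)=1, level(E)>=1
  process F: level=0
    F->B: in-degree(B)=2, level(B)>=1
    F->D: in-degree(D)=2, level(D)>=1
    F->E: in-degree(E)=0, level(E)=1, enqueue
  process A: level=1
    A->B: in-degree(B)=1, level(B)>=2
    A->D: in-degree(D)=1, level(D)>=2
  process E: level=1
    E->B: in-degree(B)=0, level(B)=2, enqueue
    E->D: in-degree(D)=0, level(D)=2, enqueue
  process B: level=2
  process D: level=2
All levels: A:1, B:2, C:0, D:2, E:1, F:0
max level = 2

Answer: 2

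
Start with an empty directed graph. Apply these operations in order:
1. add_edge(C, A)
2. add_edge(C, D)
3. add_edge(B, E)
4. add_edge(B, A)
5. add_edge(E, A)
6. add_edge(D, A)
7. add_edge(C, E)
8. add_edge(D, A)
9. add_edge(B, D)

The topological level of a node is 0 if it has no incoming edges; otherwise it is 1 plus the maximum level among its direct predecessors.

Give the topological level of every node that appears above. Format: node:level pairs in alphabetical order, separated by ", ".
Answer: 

Op 1: add_edge(C, A). Edges now: 1
Op 2: add_edge(C, D). Edges now: 2
Op 3: add_edge(B, E). Edges now: 3
Op 4: add_edge(B, A). Edges now: 4
Op 5: add_edge(E, A). Edges now: 5
Op 6: add_edge(D, A). Edges now: 6
Op 7: add_edge(C, E). Edges now: 7
Op 8: add_edge(D, A) (duplicate, no change). Edges now: 7
Op 9: add_edge(B, D). Edges now: 8
Compute levels (Kahn BFS):
  sources (in-degree 0): B, C
  process B: level=0
    B->A: in-degree(A)=3, level(A)>=1
    B->D: in-degree(D)=1, level(D)>=1
    B->E: in-degree(E)=1, level(E)>=1
  process C: level=0
    C->A: in-degree(A)=2, level(A)>=1
    C->D: in-degree(D)=0, level(D)=1, enqueue
    C->E: in-degree(E)=0, level(E)=1, enqueue
  process D: level=1
    D->A: in-degree(A)=1, level(A)>=2
  process E: level=1
    E->A: in-degree(A)=0, level(A)=2, enqueue
  process A: level=2
All levels: A:2, B:0, C:0, D:1, E:1

Answer: A:2, B:0, C:0, D:1, E:1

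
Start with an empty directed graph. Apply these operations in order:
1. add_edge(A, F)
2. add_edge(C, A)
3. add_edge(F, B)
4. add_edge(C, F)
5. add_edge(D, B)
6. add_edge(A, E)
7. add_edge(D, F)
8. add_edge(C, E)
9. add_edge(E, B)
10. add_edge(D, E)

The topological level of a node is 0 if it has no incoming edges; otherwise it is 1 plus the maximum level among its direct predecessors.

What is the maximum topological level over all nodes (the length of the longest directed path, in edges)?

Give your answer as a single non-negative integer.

Answer: 3

Derivation:
Op 1: add_edge(A, F). Edges now: 1
Op 2: add_edge(C, A). Edges now: 2
Op 3: add_edge(F, B). Edges now: 3
Op 4: add_edge(C, F). Edges now: 4
Op 5: add_edge(D, B). Edges now: 5
Op 6: add_edge(A, E). Edges now: 6
Op 7: add_edge(D, F). Edges now: 7
Op 8: add_edge(C, E). Edges now: 8
Op 9: add_edge(E, B). Edges now: 9
Op 10: add_edge(D, E). Edges now: 10
Compute levels (Kahn BFS):
  sources (in-degree 0): C, D
  process C: level=0
    C->A: in-degree(A)=0, level(A)=1, enqueue
    C->E: in-degree(E)=2, level(E)>=1
    C->F: in-degree(F)=2, level(F)>=1
  process D: level=0
    D->B: in-degree(B)=2, level(B)>=1
    D->E: in-degree(E)=1, level(E)>=1
    D->F: in-degree(F)=1, level(F)>=1
  process A: level=1
    A->E: in-degree(E)=0, level(E)=2, enqueue
    A->F: in-degree(F)=0, level(F)=2, enqueue
  process E: level=2
    E->B: in-degree(B)=1, level(B)>=3
  process F: level=2
    F->B: in-degree(B)=0, level(B)=3, enqueue
  process B: level=3
All levels: A:1, B:3, C:0, D:0, E:2, F:2
max level = 3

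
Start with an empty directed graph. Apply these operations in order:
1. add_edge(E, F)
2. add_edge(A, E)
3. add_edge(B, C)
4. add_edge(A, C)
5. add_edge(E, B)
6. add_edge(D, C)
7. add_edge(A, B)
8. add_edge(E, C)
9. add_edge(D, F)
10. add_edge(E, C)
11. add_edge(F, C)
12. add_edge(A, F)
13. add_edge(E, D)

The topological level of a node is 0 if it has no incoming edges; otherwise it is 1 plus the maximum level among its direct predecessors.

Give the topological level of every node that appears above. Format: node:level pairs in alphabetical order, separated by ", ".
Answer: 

Answer: A:0, B:2, C:4, D:2, E:1, F:3

Derivation:
Op 1: add_edge(E, F). Edges now: 1
Op 2: add_edge(A, E). Edges now: 2
Op 3: add_edge(B, C). Edges now: 3
Op 4: add_edge(A, C). Edges now: 4
Op 5: add_edge(E, B). Edges now: 5
Op 6: add_edge(D, C). Edges now: 6
Op 7: add_edge(A, B). Edges now: 7
Op 8: add_edge(E, C). Edges now: 8
Op 9: add_edge(D, F). Edges now: 9
Op 10: add_edge(E, C) (duplicate, no change). Edges now: 9
Op 11: add_edge(F, C). Edges now: 10
Op 12: add_edge(A, F). Edges now: 11
Op 13: add_edge(E, D). Edges now: 12
Compute levels (Kahn BFS):
  sources (in-degree 0): A
  process A: level=0
    A->B: in-degree(B)=1, level(B)>=1
    A->C: in-degree(C)=4, level(C)>=1
    A->E: in-degree(E)=0, level(E)=1, enqueue
    A->F: in-degree(F)=2, level(F)>=1
  process E: level=1
    E->B: in-degree(B)=0, level(B)=2, enqueue
    E->C: in-degree(C)=3, level(C)>=2
    E->D: in-degree(D)=0, level(D)=2, enqueue
    E->F: in-degree(F)=1, level(F)>=2
  process B: level=2
    B->C: in-degree(C)=2, level(C)>=3
  process D: level=2
    D->C: in-degree(C)=1, level(C)>=3
    D->F: in-degree(F)=0, level(F)=3, enqueue
  process F: level=3
    F->C: in-degree(C)=0, level(C)=4, enqueue
  process C: level=4
All levels: A:0, B:2, C:4, D:2, E:1, F:3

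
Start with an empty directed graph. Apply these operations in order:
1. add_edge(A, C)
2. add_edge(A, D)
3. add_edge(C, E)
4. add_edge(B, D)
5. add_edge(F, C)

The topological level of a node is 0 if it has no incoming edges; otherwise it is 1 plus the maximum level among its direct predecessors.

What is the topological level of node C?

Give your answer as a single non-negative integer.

Op 1: add_edge(A, C). Edges now: 1
Op 2: add_edge(A, D). Edges now: 2
Op 3: add_edge(C, E). Edges now: 3
Op 4: add_edge(B, D). Edges now: 4
Op 5: add_edge(F, C). Edges now: 5
Compute levels (Kahn BFS):
  sources (in-degree 0): A, B, F
  process A: level=0
    A->C: in-degree(C)=1, level(C)>=1
    A->D: in-degree(D)=1, level(D)>=1
  process B: level=0
    B->D: in-degree(D)=0, level(D)=1, enqueue
  process F: level=0
    F->C: in-degree(C)=0, level(C)=1, enqueue
  process D: level=1
  process C: level=1
    C->E: in-degree(E)=0, level(E)=2, enqueue
  process E: level=2
All levels: A:0, B:0, C:1, D:1, E:2, F:0
level(C) = 1

Answer: 1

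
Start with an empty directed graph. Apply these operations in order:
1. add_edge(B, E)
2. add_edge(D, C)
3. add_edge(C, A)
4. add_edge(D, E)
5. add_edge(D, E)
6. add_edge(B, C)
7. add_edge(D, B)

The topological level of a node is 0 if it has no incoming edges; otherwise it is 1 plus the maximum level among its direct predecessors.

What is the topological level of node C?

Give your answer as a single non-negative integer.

Op 1: add_edge(B, E). Edges now: 1
Op 2: add_edge(D, C). Edges now: 2
Op 3: add_edge(C, A). Edges now: 3
Op 4: add_edge(D, E). Edges now: 4
Op 5: add_edge(D, E) (duplicate, no change). Edges now: 4
Op 6: add_edge(B, C). Edges now: 5
Op 7: add_edge(D, B). Edges now: 6
Compute levels (Kahn BFS):
  sources (in-degree 0): D
  process D: level=0
    D->B: in-degree(B)=0, level(B)=1, enqueue
    D->C: in-degree(C)=1, level(C)>=1
    D->E: in-degree(E)=1, level(E)>=1
  process B: level=1
    B->C: in-degree(C)=0, level(C)=2, enqueue
    B->E: in-degree(E)=0, level(E)=2, enqueue
  process C: level=2
    C->A: in-degree(A)=0, level(A)=3, enqueue
  process E: level=2
  process A: level=3
All levels: A:3, B:1, C:2, D:0, E:2
level(C) = 2

Answer: 2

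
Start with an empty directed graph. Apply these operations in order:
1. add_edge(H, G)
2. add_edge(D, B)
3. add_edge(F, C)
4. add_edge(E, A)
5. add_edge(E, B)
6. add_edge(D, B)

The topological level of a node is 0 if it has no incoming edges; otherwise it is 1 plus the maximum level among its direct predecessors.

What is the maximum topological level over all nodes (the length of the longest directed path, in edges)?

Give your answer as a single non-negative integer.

Answer: 1

Derivation:
Op 1: add_edge(H, G). Edges now: 1
Op 2: add_edge(D, B). Edges now: 2
Op 3: add_edge(F, C). Edges now: 3
Op 4: add_edge(E, A). Edges now: 4
Op 5: add_edge(E, B). Edges now: 5
Op 6: add_edge(D, B) (duplicate, no change). Edges now: 5
Compute levels (Kahn BFS):
  sources (in-degree 0): D, E, F, H
  process D: level=0
    D->B: in-degree(B)=1, level(B)>=1
  process E: level=0
    E->A: in-degree(A)=0, level(A)=1, enqueue
    E->B: in-degree(B)=0, level(B)=1, enqueue
  process F: level=0
    F->C: in-degree(C)=0, level(C)=1, enqueue
  process H: level=0
    H->G: in-degree(G)=0, level(G)=1, enqueue
  process A: level=1
  process B: level=1
  process C: level=1
  process G: level=1
All levels: A:1, B:1, C:1, D:0, E:0, F:0, G:1, H:0
max level = 1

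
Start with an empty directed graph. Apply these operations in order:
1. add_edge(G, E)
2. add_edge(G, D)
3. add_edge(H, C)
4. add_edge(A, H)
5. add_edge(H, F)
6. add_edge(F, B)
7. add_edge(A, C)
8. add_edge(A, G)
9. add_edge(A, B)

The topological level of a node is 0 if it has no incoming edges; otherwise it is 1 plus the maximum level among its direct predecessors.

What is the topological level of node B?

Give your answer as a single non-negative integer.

Op 1: add_edge(G, E). Edges now: 1
Op 2: add_edge(G, D). Edges now: 2
Op 3: add_edge(H, C). Edges now: 3
Op 4: add_edge(A, H). Edges now: 4
Op 5: add_edge(H, F). Edges now: 5
Op 6: add_edge(F, B). Edges now: 6
Op 7: add_edge(A, C). Edges now: 7
Op 8: add_edge(A, G). Edges now: 8
Op 9: add_edge(A, B). Edges now: 9
Compute levels (Kahn BFS):
  sources (in-degree 0): A
  process A: level=0
    A->B: in-degree(B)=1, level(B)>=1
    A->C: in-degree(C)=1, level(C)>=1
    A->G: in-degree(G)=0, level(G)=1, enqueue
    A->H: in-degree(H)=0, level(H)=1, enqueue
  process G: level=1
    G->D: in-degree(D)=0, level(D)=2, enqueue
    G->E: in-degree(E)=0, level(E)=2, enqueue
  process H: level=1
    H->C: in-degree(C)=0, level(C)=2, enqueue
    H->F: in-degree(F)=0, level(F)=2, enqueue
  process D: level=2
  process E: level=2
  process C: level=2
  process F: level=2
    F->B: in-degree(B)=0, level(B)=3, enqueue
  process B: level=3
All levels: A:0, B:3, C:2, D:2, E:2, F:2, G:1, H:1
level(B) = 3

Answer: 3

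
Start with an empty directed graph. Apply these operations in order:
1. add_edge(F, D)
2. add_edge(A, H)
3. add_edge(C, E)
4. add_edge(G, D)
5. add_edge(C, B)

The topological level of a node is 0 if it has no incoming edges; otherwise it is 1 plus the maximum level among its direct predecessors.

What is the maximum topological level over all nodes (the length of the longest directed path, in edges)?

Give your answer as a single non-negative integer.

Op 1: add_edge(F, D). Edges now: 1
Op 2: add_edge(A, H). Edges now: 2
Op 3: add_edge(C, E). Edges now: 3
Op 4: add_edge(G, D). Edges now: 4
Op 5: add_edge(C, B). Edges now: 5
Compute levels (Kahn BFS):
  sources (in-degree 0): A, C, F, G
  process A: level=0
    A->H: in-degree(H)=0, level(H)=1, enqueue
  process C: level=0
    C->B: in-degree(B)=0, level(B)=1, enqueue
    C->E: in-degree(E)=0, level(E)=1, enqueue
  process F: level=0
    F->D: in-degree(D)=1, level(D)>=1
  process G: level=0
    G->D: in-degree(D)=0, level(D)=1, enqueue
  process H: level=1
  process B: level=1
  process E: level=1
  process D: level=1
All levels: A:0, B:1, C:0, D:1, E:1, F:0, G:0, H:1
max level = 1

Answer: 1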